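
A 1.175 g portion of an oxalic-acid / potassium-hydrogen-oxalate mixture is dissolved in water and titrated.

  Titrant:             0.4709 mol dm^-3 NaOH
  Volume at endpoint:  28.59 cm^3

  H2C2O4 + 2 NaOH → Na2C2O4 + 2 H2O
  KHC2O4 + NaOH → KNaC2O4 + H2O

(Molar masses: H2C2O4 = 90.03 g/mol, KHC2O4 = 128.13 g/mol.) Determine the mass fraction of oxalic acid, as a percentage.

25.35 %

n(NaOH) = 0.02859 × 0.4709 = 0.01346 mol
Let x = n(H2C2O4), y = n(KHC2O4).
Titrant: 2x + 1y = 0.01346;  mass: 90.03x + 128.13y = 1.175
Solving, x = 3.309 × 10^-3 mol, y = 6.845 × 10^-3 mol
mass of H2C2O4 = 3.309 × 10^-3 × 90.03 = 0.2979 g
% H2C2O4 = 0.2979 / 1.175 × 100 = 25.35 %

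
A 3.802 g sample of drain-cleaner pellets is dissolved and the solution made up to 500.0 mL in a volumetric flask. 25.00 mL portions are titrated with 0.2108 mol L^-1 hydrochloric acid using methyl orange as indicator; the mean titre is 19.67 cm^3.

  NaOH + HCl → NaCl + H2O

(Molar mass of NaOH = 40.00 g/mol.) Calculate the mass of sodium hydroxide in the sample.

n(HCl) per titration = 0.01967 × 0.2108 = 4.146 × 10^-3 mol
n(NaOH) in each aliquot = 4.146 × 10^-3 mol (1:1 ratio)
n(NaOH) in the whole flask = 4.146 × 10^-3 × 500.0/25.00 = 0.08293 mol
mass of NaOH = 0.08293 × 40.00 = 3.317 g

3.317 g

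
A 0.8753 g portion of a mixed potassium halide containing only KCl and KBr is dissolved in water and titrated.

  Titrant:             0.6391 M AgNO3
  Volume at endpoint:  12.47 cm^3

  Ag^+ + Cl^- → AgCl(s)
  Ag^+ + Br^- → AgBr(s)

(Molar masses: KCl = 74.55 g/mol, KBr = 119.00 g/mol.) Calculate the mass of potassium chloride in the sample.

0.1226 g

n(AgNO3) = 0.01247 × 0.6391 = 7.970 × 10^-3 mol
Let x = n(KCl), y = n(KBr).
Titrant: 1x + 1y = 7.970 × 10^-3;  mass: 74.55x + 119.00y = 0.8753
Solving, x = 1.644 × 10^-3 mol, y = 6.325 × 10^-3 mol
mass of KCl = 1.644 × 10^-3 × 74.55 = 0.1226 g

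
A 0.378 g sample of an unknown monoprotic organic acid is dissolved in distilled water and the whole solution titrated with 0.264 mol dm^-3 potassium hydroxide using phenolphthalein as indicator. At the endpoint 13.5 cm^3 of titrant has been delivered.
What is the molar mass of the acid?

106 g/mol

n(KOH) = 0.0135 L × 0.264 mol/L = 3.56 × 10^-3 mol
n(HA) = 3.56 × 10^-3 mol (1:1 ratio)
M = m / n = 0.378 g / 3.56 × 10^-3 mol = 106 g/mol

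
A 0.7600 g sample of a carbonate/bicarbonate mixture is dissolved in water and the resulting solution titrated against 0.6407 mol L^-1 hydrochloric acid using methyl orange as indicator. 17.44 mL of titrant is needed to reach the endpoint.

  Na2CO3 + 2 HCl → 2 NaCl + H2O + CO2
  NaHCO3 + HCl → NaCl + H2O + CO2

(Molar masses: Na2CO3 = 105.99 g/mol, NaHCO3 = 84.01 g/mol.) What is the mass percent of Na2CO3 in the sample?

n(HCl) = 0.01744 × 0.6407 = 0.01117 mol
Let x = n(Na2CO3), y = n(NaHCO3).
Titrant: 2x + 1y = 0.01117;  mass: 105.99x + 84.01y = 0.7600
Solving, x = 2.881 × 10^-3 mol, y = 5.412 × 10^-3 mol
mass of Na2CO3 = 2.881 × 10^-3 × 105.99 = 0.3054 g
% Na2CO3 = 0.3054 / 0.7600 × 100 = 40.18 %

40.18 %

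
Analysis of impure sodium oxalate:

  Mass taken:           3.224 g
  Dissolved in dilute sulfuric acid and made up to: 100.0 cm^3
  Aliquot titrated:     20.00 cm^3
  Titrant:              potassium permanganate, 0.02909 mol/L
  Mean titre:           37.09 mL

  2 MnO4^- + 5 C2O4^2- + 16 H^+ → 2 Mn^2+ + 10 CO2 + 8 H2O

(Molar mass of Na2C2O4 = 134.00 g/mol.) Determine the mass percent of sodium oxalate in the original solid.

n(KMnO4) per titration = 0.03709 × 0.02909 = 1.079 × 10^-3 mol
From the 5:2 ratio, n(Na2C2O4) in each aliquot = 5/2 × 1.079 × 10^-3 = 2.697 × 10^-3 mol
n(Na2C2O4) in the whole flask = 2.697 × 10^-3 × 100.0/20.00 = 0.01349 mol
mass of Na2C2O4 = 0.01349 × 134.00 = 1.807 g
% Na2C2O4 = 1.807 / 3.224 × 100 = 56.06 %

56.06 %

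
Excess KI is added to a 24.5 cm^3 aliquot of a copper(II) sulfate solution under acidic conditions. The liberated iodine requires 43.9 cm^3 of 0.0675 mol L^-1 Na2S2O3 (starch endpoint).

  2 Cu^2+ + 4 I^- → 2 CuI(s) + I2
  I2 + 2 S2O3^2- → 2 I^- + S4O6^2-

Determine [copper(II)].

0.121 mol/L

n(S2O3^2-) = 0.0439 × 0.0675 = 2.96 × 10^-3 mol
n(I2) = n(S2O3^2-)/2 = 1.48 × 10^-3 mol
From the 2:1 ratio, n(Cu2+) in the aliquot = 2/1 × 1.48 × 10^-3 = 2.96 × 10^-3 mol
[Cu2+] = 2.96 × 10^-3 / 0.0245 = 0.121 mol/L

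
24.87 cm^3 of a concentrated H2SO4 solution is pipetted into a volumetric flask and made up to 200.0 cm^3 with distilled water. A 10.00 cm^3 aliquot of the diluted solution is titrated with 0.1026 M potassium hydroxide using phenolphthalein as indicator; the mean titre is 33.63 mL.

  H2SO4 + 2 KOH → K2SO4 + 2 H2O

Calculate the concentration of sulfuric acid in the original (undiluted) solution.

1.387 M

n(KOH) = 0.03363 × 0.1026 = 3.450 × 10^-3 mol
From the 1:2 ratio, n(H2SO4) in the aliquot = 1/2 × 3.450 × 10^-3 = 1.725 × 10^-3 mol
[H2SO4]_dilute = 1.725 × 10^-3 / 0.01000 = 0.1725 mol/L
Dilution factor = 200.0 / 24.87 = 8.042
[H2SO4]_stock = 0.1725 × 8.042 = 1.387 mol/L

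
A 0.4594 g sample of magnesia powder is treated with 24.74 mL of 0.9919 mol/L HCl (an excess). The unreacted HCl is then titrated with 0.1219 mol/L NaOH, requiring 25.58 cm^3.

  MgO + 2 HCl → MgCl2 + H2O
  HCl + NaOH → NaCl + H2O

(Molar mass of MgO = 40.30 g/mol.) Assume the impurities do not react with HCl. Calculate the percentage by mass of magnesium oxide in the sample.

n(HCl) added = 0.02474 × 0.9919 = 0.02454 mol
n(NaOH) used in back-titration = 0.02558 × 0.1219 = 3.118 × 10^-3 mol
n(HCl) left over = 3.118 × 10^-3 mol (1:1 ratio)
n(HCl) consumed by analyte = 0.02454 − 3.118 × 10^-3 = 0.02142 mol
From the 1:2 ratio, n(MgO) = 1/2 × 0.02142 = 0.01071 mol
mass of MgO = 0.01071 × 40.30 = 0.4316 g
% MgO = 0.4316 / 0.4594 × 100 = 93.96 %

93.96 %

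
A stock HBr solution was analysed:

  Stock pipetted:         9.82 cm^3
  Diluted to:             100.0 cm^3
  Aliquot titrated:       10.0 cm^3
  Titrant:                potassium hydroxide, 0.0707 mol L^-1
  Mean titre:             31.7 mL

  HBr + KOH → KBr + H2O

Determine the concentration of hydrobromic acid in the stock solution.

n(KOH) = 0.0317 × 0.0707 = 2.24 × 10^-3 mol
n(HBr) in the aliquot = 2.24 × 10^-3 mol (1:1 ratio)
[HBr]_dilute = 2.24 × 10^-3 / 0.0100 = 0.224 mol/L
Dilution factor = 100.0 / 9.82 = 10.18
[HBr]_stock = 0.224 × 10.18 = 2.28 mol/L

2.28 mol/L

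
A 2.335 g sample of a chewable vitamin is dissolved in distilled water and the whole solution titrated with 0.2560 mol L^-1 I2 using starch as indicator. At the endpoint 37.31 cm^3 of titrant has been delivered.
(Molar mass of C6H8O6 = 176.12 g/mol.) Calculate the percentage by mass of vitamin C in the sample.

72.04 %

C6H8O6 + I2 → C6H6O6 + 2 HI
n(I2) = 0.03731 L × 0.2560 mol/L = 9.551 × 10^-3 mol
n(C6H8O6) = 9.551 × 10^-3 mol (1:1 ratio)
mass of C6H8O6 = 9.551 × 10^-3 × 176.12 g/mol = 1.682 g
% C6H8O6 = 1.682 / 2.335 × 100 = 72.04 %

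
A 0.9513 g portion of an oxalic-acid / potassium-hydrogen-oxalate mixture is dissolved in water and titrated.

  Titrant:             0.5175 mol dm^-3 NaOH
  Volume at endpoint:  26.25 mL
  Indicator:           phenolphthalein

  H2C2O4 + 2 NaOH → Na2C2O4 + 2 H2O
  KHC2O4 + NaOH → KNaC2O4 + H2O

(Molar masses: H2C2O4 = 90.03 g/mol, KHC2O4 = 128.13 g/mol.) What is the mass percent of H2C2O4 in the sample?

n(NaOH) = 0.02625 × 0.5175 = 0.01358 mol
Let x = n(H2C2O4), y = n(KHC2O4).
Titrant: 2x + 1y = 0.01358;  mass: 90.03x + 128.13y = 0.9513
Solving, x = 4.748 × 10^-3 mol, y = 4.088 × 10^-3 mol
mass of H2C2O4 = 4.748 × 10^-3 × 90.03 = 0.4275 g
% H2C2O4 = 0.4275 / 0.9513 × 100 = 44.93 %

44.93 %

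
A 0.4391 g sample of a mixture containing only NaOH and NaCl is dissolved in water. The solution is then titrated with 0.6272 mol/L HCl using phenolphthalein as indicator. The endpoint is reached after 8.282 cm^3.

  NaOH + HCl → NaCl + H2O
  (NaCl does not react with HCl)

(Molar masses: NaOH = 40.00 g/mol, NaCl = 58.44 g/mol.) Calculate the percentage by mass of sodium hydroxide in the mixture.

47.32 %

n(HCl) = 0.008282 × 0.6272 = 5.194 × 10^-3 mol
Let x = n(NaOH), y = n(NaCl).
Titrant: 1x = 5.194 × 10^-3;  mass: 40.00x + 58.44y = 0.4391
Solving, x = 5.194 × 10^-3 mol, y = 3.958 × 10^-3 mol
mass of NaOH = 5.194 × 10^-3 × 40.00 = 0.2078 g
% NaOH = 0.2078 / 0.4391 × 100 = 47.32 %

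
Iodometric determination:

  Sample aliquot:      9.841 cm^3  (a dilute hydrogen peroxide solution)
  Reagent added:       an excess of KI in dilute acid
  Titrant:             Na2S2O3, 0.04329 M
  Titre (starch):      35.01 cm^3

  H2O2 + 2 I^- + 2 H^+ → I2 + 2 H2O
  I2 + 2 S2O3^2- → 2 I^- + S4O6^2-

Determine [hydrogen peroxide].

n(S2O3^2-) = 0.03501 × 0.04329 = 1.516 × 10^-3 mol
n(I2) = n(S2O3^2-)/2 = 7.578 × 10^-4 mol
n(H2O2) in the aliquot = 7.578 × 10^-4 mol (1:1 ratio)
[H2O2] = 7.578 × 10^-4 / 0.009841 = 0.07700 mol/L

0.07700 M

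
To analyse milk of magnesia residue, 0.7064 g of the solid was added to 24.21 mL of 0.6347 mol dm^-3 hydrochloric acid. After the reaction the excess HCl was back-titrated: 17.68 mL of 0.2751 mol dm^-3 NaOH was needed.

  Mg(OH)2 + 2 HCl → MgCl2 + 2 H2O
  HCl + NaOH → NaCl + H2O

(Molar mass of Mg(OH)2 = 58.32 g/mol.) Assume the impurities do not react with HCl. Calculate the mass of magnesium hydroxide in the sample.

0.3062 g

n(HCl) added = 0.02421 × 0.6347 = 0.01537 mol
n(NaOH) used in back-titration = 0.01768 × 0.2751 = 4.864 × 10^-3 mol
n(HCl) left over = 4.864 × 10^-3 mol (1:1 ratio)
n(HCl) consumed by analyte = 0.01537 − 4.864 × 10^-3 = 0.01050 mol
From the 1:2 ratio, n(Mg(OH)2) = 1/2 × 0.01050 = 5.251 × 10^-3 mol
mass of Mg(OH)2 = 5.251 × 10^-3 × 58.32 = 0.3062 g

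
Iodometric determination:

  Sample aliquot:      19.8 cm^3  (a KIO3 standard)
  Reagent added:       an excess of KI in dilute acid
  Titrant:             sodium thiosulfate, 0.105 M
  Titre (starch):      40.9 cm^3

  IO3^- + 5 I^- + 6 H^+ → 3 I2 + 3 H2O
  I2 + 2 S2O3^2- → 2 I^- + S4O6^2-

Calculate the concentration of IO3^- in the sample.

0.0361 M

n(S2O3^2-) = 0.0409 × 0.105 = 4.29 × 10^-3 mol
n(I2) = n(S2O3^2-)/2 = 2.15 × 10^-3 mol
From the 1:3 ratio, n(IO3^-) in the aliquot = 1/3 × 2.15 × 10^-3 = 7.16 × 10^-4 mol
[IO3^-] = 7.16 × 10^-4 / 0.0198 = 0.0361 mol/L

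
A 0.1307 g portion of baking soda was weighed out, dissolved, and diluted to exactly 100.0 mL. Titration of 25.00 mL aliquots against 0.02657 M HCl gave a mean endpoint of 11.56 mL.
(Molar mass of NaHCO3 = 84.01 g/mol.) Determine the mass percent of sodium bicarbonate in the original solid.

78.97 %

NaHCO3 + HCl → NaCl + H2O + CO2
n(HCl) per titration = 0.01156 × 0.02657 = 3.071 × 10^-4 mol
n(NaHCO3) in each aliquot = 3.071 × 10^-4 mol (1:1 ratio)
n(NaHCO3) in the whole flask = 3.071 × 10^-4 × 100.0/25.00 = 1.229 × 10^-3 mol
mass of NaHCO3 = 1.229 × 10^-3 × 84.01 = 0.1032 g
% NaHCO3 = 0.1032 / 0.1307 × 100 = 78.97 %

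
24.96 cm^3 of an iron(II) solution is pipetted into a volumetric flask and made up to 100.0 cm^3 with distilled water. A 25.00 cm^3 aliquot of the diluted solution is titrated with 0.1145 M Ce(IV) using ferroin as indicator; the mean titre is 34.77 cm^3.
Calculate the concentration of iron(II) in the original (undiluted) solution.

0.6380 M

Ce^4+ + Fe^2+ → Ce^3+ + Fe^3+
n(Ce4+) = 0.03477 × 0.1145 = 3.981 × 10^-3 mol
n(Fe2+) in the aliquot = 3.981 × 10^-3 mol (1:1 ratio)
[Fe2+]_dilute = 3.981 × 10^-3 / 0.02500 = 0.1592 mol/L
Dilution factor = 100.0 / 24.96 = 4.006
[Fe2+]_stock = 0.1592 × 4.006 = 0.6380 mol/L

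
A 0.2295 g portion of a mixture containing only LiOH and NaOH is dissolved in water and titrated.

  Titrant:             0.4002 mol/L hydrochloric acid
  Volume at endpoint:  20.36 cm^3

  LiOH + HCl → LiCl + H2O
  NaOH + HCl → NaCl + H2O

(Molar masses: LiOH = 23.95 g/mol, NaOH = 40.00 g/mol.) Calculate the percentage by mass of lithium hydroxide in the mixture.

n(HCl) = 0.02036 × 0.4002 = 8.148 × 10^-3 mol
Let x = n(LiOH), y = n(NaOH).
Titrant: 1x + 1y = 8.148 × 10^-3;  mass: 23.95x + 40.00y = 0.2295
Solving, x = 6.008 × 10^-3 mol, y = 2.140 × 10^-3 mol
mass of LiOH = 6.008 × 10^-3 × 23.95 = 0.1439 g
% LiOH = 0.1439 / 0.2295 × 100 = 62.69 %

62.69 %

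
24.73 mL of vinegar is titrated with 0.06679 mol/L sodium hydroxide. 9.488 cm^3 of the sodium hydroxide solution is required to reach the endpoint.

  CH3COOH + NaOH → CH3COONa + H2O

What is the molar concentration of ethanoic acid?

n(NaOH) = 0.009488 L × 0.06679 mol/L = 6.337 × 10^-4 mol
n(CH3COOH) = 6.337 × 10^-4 mol (1:1 mole ratio)
[CH3COOH] = 6.337 × 10^-4 mol / 0.02473 L = 0.02562 mol/L

0.02562 mol/L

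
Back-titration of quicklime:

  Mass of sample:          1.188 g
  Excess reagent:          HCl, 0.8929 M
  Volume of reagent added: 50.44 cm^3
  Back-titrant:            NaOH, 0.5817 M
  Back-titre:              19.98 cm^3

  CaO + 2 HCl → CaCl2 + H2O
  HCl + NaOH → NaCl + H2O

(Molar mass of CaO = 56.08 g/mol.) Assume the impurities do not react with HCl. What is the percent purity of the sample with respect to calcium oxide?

n(HCl) added = 0.05044 × 0.8929 = 0.04504 mol
n(NaOH) used in back-titration = 0.01998 × 0.5817 = 0.01162 mol
n(HCl) left over = 0.01162 mol (1:1 ratio)
n(HCl) consumed by analyte = 0.04504 − 0.01162 = 0.03342 mol
From the 1:2 ratio, n(CaO) = 1/2 × 0.03342 = 0.01671 mol
mass of CaO = 0.01671 × 56.08 = 0.9370 g
% CaO = 0.9370 / 1.188 × 100 = 78.87 %

78.87 %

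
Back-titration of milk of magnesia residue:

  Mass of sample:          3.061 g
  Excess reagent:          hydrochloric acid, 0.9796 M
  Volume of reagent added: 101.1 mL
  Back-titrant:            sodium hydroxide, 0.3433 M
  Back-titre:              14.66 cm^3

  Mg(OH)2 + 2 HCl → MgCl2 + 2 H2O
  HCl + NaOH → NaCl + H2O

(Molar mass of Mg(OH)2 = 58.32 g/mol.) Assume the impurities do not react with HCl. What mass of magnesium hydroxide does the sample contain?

2.741 g

n(HCl) added = 0.1011 × 0.9796 = 0.09904 mol
n(NaOH) used in back-titration = 0.01466 × 0.3433 = 5.033 × 10^-3 mol
n(HCl) left over = 5.033 × 10^-3 mol (1:1 ratio)
n(HCl) consumed by analyte = 0.09904 − 5.033 × 10^-3 = 0.09400 mol
From the 1:2 ratio, n(Mg(OH)2) = 1/2 × 0.09400 = 0.04700 mol
mass of Mg(OH)2 = 0.04700 × 58.32 = 2.741 g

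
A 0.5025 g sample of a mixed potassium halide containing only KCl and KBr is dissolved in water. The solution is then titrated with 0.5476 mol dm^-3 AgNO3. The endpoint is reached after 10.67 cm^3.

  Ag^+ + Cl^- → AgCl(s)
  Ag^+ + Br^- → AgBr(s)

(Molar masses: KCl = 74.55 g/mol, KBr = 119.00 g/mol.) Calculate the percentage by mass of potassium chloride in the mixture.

64.35 %

n(AgNO3) = 0.01067 × 0.5476 = 5.843 × 10^-3 mol
Let x = n(KCl), y = n(KBr).
Titrant: 1x + 1y = 5.843 × 10^-3;  mass: 74.55x + 119.00y = 0.5025
Solving, x = 4.338 × 10^-3 mol, y = 1.505 × 10^-3 mol
mass of KCl = 4.338 × 10^-3 × 74.55 = 0.3234 g
% KCl = 0.3234 / 0.5025 × 100 = 64.35 %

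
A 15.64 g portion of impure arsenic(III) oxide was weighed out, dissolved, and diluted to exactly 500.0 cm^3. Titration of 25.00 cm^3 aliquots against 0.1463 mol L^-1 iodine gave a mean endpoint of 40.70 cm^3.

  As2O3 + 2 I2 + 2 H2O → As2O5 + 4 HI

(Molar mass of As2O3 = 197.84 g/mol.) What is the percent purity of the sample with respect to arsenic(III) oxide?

n(I2) per titration = 0.04070 × 0.1463 = 5.954 × 10^-3 mol
From the 1:2 ratio, n(As2O3) in each aliquot = 1/2 × 5.954 × 10^-3 = 2.977 × 10^-3 mol
n(As2O3) in the whole flask = 2.977 × 10^-3 × 500.0/25.00 = 0.05954 mol
mass of As2O3 = 0.05954 × 197.84 = 11.78 g
% As2O3 = 11.78 / 15.64 × 100 = 75.32 %

75.32 %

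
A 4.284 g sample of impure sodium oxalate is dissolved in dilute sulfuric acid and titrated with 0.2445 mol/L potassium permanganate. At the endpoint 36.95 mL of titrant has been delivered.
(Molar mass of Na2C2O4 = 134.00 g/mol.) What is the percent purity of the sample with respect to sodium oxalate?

2 MnO4^- + 5 C2O4^2- + 16 H^+ → 2 Mn^2+ + 10 CO2 + 8 H2O
n(KMnO4) = 0.03695 L × 0.2445 mol/L = 9.034 × 10^-3 mol
From the 5:2 ratio, n(Na2C2O4) = 5/2 × 9.034 × 10^-3 = 0.02259 mol
mass of Na2C2O4 = 0.02259 × 134.00 g/mol = 3.026 g
% Na2C2O4 = 3.026 / 4.284 × 100 = 70.65 %

70.65 %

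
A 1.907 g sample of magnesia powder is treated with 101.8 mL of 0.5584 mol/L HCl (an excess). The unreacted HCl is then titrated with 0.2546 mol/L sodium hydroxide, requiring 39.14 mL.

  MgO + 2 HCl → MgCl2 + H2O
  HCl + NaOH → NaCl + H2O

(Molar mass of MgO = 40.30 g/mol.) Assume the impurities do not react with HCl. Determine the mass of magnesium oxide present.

n(HCl) added = 0.1018 × 0.5584 = 0.05685 mol
n(NaOH) used in back-titration = 0.03914 × 0.2546 = 9.965 × 10^-3 mol
n(HCl) left over = 9.965 × 10^-3 mol (1:1 ratio)
n(HCl) consumed by analyte = 0.05685 − 9.965 × 10^-3 = 0.04688 mol
From the 1:2 ratio, n(MgO) = 1/2 × 0.04688 = 0.02344 mol
mass of MgO = 0.02344 × 40.30 = 0.9446 g

0.9446 g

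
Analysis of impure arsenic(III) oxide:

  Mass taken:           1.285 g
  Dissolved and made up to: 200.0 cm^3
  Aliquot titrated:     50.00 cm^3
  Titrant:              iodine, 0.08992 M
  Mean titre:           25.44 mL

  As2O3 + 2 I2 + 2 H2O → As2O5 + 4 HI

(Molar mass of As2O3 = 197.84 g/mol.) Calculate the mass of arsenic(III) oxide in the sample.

n(I2) per titration = 0.02544 × 0.08992 = 2.288 × 10^-3 mol
From the 1:2 ratio, n(As2O3) in each aliquot = 1/2 × 2.288 × 10^-3 = 1.144 × 10^-3 mol
n(As2O3) in the whole flask = 1.144 × 10^-3 × 200.0/50.00 = 4.575 × 10^-3 mol
mass of As2O3 = 4.575 × 10^-3 × 197.84 = 0.9051 g

0.9051 g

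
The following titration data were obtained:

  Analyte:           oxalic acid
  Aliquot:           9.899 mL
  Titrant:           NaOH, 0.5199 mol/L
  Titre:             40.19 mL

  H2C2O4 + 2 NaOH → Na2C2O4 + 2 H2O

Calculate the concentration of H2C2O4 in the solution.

1.055 mol/L

n(NaOH) = 0.04019 L × 0.5199 mol/L = 0.02089 mol
From the 1:2 mole ratio, n(H2C2O4) = 1/2 × 0.02089 = 0.01045 mol
[H2C2O4] = 0.01045 mol / 0.009899 L = 1.055 mol/L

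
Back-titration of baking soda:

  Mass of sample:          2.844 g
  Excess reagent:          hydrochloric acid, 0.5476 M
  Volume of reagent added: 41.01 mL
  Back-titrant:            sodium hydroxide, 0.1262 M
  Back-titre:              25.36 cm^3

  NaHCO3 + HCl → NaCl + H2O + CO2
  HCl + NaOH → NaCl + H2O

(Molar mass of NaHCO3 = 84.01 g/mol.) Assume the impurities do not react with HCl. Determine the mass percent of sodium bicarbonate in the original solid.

56.88 %

n(HCl) added = 0.04101 × 0.5476 = 0.02246 mol
n(NaOH) used in back-titration = 0.02536 × 0.1262 = 3.200 × 10^-3 mol
n(HCl) left over = 3.200 × 10^-3 mol (1:1 ratio)
n(HCl) consumed by analyte = 0.02246 − 3.200 × 10^-3 = 0.01926 mol
n(NaHCO3) = 0.01926 mol (1:1 ratio)
mass of NaHCO3 = 0.01926 × 84.01 = 1.618 g
% NaHCO3 = 1.618 / 2.844 × 100 = 56.88 %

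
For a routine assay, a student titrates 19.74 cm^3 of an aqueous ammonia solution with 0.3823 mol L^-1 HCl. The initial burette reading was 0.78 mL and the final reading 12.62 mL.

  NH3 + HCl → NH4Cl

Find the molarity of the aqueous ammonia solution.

0.2293 mol/L

n(HCl) = 0.01184 L × 0.3823 mol/L = 4.526 × 10^-3 mol
n(NH3) = 4.526 × 10^-3 mol (1:1 mole ratio)
[NH3] = 4.526 × 10^-3 mol / 0.01974 L = 0.2293 mol/L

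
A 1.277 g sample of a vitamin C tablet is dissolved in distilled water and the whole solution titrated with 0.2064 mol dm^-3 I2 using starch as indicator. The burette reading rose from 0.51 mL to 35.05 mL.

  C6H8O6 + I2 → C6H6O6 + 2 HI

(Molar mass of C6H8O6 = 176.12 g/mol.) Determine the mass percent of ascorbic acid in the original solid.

n(I2) = 0.03454 L × 0.2064 mol/L = 7.129 × 10^-3 mol
n(C6H8O6) = 7.129 × 10^-3 mol (1:1 ratio)
mass of C6H8O6 = 7.129 × 10^-3 × 176.12 g/mol = 1.256 g
% C6H8O6 = 1.256 / 1.277 × 100 = 98.32 %

98.32 %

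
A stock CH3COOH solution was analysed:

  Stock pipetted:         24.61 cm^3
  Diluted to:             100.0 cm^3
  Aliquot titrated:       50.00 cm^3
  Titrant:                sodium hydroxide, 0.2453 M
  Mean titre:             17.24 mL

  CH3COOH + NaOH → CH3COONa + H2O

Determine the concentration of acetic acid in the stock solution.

n(NaOH) = 0.01724 × 0.2453 = 4.229 × 10^-3 mol
n(CH3COOH) in the aliquot = 4.229 × 10^-3 mol (1:1 ratio)
[CH3COOH]_dilute = 4.229 × 10^-3 / 0.05000 = 0.08458 mol/L
Dilution factor = 100.0 / 24.61 = 4.063
[CH3COOH]_stock = 0.08458 × 4.063 = 0.3437 mol/L

0.3437 M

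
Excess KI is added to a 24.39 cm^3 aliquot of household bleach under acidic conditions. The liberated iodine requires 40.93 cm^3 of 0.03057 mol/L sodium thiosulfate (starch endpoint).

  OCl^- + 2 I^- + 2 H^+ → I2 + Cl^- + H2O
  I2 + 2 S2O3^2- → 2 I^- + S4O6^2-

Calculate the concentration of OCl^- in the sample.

n(S2O3^2-) = 0.04093 × 0.03057 = 1.251 × 10^-3 mol
n(I2) = n(S2O3^2-)/2 = 6.256 × 10^-4 mol
n(OCl^-) in the aliquot = 6.256 × 10^-4 mol (1:1 ratio)
[OCl^-] = 6.256 × 10^-4 / 0.02439 = 0.02565 mol/L

0.02565 mol/L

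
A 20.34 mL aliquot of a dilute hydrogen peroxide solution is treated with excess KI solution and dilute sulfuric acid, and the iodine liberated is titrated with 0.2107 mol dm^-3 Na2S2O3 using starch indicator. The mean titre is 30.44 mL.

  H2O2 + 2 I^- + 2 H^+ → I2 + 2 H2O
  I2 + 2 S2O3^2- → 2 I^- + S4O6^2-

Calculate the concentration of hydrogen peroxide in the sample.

0.1577 mol/L

n(S2O3^2-) = 0.03044 × 0.2107 = 6.414 × 10^-3 mol
n(I2) = n(S2O3^2-)/2 = 3.207 × 10^-3 mol
n(H2O2) in the aliquot = 3.207 × 10^-3 mol (1:1 ratio)
[H2O2] = 3.207 × 10^-3 / 0.02034 = 0.1577 mol/L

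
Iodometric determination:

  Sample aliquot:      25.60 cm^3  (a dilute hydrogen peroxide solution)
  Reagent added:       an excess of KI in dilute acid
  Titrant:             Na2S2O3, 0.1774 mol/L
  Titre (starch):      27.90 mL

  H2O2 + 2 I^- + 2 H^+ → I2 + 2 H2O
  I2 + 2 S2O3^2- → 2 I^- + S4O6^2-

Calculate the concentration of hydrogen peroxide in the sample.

0.09667 mol/L

n(S2O3^2-) = 0.02790 × 0.1774 = 4.949 × 10^-3 mol
n(I2) = n(S2O3^2-)/2 = 2.475 × 10^-3 mol
n(H2O2) in the aliquot = 2.475 × 10^-3 mol (1:1 ratio)
[H2O2] = 2.475 × 10^-3 / 0.02560 = 0.09667 mol/L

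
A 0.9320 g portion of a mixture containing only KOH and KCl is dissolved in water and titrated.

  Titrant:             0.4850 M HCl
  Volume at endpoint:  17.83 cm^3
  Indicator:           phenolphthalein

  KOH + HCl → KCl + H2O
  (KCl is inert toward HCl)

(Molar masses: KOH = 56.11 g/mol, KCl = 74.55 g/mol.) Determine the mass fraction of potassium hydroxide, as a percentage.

n(HCl) = 0.01783 × 0.4850 = 8.648 × 10^-3 mol
Let x = n(KOH), y = n(KCl).
Titrant: 1x = 8.648 × 10^-3;  mass: 56.11x + 74.55y = 0.9320
Solving, x = 8.648 × 10^-3 mol, y = 5.993 × 10^-3 mol
mass of KOH = 8.648 × 10^-3 × 56.11 = 0.4852 g
% KOH = 0.4852 / 0.9320 × 100 = 52.06 %

52.06 %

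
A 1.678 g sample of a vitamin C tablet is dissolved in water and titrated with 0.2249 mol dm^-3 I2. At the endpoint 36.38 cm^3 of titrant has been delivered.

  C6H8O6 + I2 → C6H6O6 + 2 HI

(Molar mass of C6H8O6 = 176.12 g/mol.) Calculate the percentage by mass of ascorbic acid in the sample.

85.88 %

n(I2) = 0.03638 L × 0.2249 mol/L = 8.182 × 10^-3 mol
n(C6H8O6) = 8.182 × 10^-3 mol (1:1 ratio)
mass of C6H8O6 = 8.182 × 10^-3 × 176.12 g/mol = 1.441 g
% C6H8O6 = 1.441 / 1.678 × 100 = 85.88 %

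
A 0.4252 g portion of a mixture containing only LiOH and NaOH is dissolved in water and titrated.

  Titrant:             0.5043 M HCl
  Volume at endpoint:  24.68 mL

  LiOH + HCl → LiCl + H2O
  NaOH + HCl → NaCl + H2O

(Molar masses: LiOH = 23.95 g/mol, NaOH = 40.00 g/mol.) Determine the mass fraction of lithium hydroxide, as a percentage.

25.49 %

n(HCl) = 0.02468 × 0.5043 = 0.01245 mol
Let x = n(LiOH), y = n(NaOH).
Titrant: 1x + 1y = 0.01245;  mass: 23.95x + 40.00y = 0.4252
Solving, x = 4.526 × 10^-3 mol, y = 7.920 × 10^-3 mol
mass of LiOH = 4.526 × 10^-3 × 23.95 = 0.1084 g
% LiOH = 0.1084 / 0.4252 × 100 = 25.49 %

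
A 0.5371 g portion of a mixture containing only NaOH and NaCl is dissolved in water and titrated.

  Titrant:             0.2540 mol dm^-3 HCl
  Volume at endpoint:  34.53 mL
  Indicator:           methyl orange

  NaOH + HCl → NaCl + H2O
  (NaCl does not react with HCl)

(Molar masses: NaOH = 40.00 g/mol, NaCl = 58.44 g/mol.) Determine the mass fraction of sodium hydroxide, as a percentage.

n(HCl) = 0.03453 × 0.2540 = 8.771 × 10^-3 mol
Let x = n(NaOH), y = n(NaCl).
Titrant: 1x = 8.771 × 10^-3;  mass: 40.00x + 58.44y = 0.5371
Solving, x = 8.771 × 10^-3 mol, y = 3.187 × 10^-3 mol
mass of NaOH = 8.771 × 10^-3 × 40.00 = 0.3508 g
% NaOH = 0.3508 / 0.5371 × 100 = 65.32 %

65.32 %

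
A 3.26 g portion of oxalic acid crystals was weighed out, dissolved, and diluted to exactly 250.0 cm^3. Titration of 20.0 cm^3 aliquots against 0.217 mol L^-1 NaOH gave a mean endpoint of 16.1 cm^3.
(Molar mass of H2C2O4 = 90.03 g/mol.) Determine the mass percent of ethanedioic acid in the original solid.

H2C2O4 + 2 NaOH → Na2C2O4 + 2 H2O
n(NaOH) per titration = 0.0161 × 0.217 = 3.49 × 10^-3 mol
From the 1:2 ratio, n(H2C2O4) in each aliquot = 1/2 × 3.49 × 10^-3 = 1.75 × 10^-3 mol
n(H2C2O4) in the whole flask = 1.75 × 10^-3 × 250.0/20.0 = 0.0218 mol
mass of H2C2O4 = 0.0218 × 90.03 = 1.97 g
% H2C2O4 = 1.97 / 3.26 × 100 = 60.3 %

60.3 %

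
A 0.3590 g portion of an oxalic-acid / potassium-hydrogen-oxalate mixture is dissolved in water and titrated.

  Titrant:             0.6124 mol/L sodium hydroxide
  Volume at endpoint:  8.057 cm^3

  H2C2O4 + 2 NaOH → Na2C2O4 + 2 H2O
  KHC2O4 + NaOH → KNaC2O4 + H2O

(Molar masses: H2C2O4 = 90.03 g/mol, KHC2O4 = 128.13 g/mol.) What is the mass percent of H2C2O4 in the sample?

n(NaOH) = 0.008057 × 0.6124 = 4.934 × 10^-3 mol
Let x = n(H2C2O4), y = n(KHC2O4).
Titrant: 2x + 1y = 4.934 × 10^-3;  mass: 90.03x + 128.13y = 0.3590
Solving, x = 1.644 × 10^-3 mol, y = 1.647 × 10^-3 mol
mass of H2C2O4 = 1.644 × 10^-3 × 90.03 = 0.1480 g
% H2C2O4 = 0.1480 / 0.3590 × 100 = 41.22 %

41.22 %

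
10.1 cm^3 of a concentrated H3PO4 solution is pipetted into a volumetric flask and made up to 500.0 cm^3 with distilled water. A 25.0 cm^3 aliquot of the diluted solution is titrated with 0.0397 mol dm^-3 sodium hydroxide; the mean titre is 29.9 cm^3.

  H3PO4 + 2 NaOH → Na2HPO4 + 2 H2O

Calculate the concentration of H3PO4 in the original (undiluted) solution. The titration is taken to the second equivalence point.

1.18 mol/L

n(NaOH) = 0.0299 × 0.0397 = 1.19 × 10^-3 mol
From the 1:2 ratio, n(H3PO4) in the aliquot = 1/2 × 1.19 × 10^-3 = 5.94 × 10^-4 mol
[H3PO4]_dilute = 5.94 × 10^-4 / 0.0250 = 0.0237 mol/L
Dilution factor = 500.0 / 10.1 = 49.50
[H3PO4]_stock = 0.0237 × 49.50 = 1.18 mol/L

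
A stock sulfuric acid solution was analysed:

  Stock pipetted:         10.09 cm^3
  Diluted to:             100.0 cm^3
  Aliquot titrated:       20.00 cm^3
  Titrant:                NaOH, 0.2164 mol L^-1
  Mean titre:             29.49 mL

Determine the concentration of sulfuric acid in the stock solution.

1.581 mol/L

H2SO4 + 2 NaOH → Na2SO4 + 2 H2O
n(NaOH) = 0.02949 × 0.2164 = 6.382 × 10^-3 mol
From the 1:2 ratio, n(H2SO4) in the aliquot = 1/2 × 6.382 × 10^-3 = 3.191 × 10^-3 mol
[H2SO4]_dilute = 3.191 × 10^-3 / 0.02000 = 0.1595 mol/L
Dilution factor = 100.0 / 10.09 = 9.911
[H2SO4]_stock = 0.1595 × 9.911 = 1.581 mol/L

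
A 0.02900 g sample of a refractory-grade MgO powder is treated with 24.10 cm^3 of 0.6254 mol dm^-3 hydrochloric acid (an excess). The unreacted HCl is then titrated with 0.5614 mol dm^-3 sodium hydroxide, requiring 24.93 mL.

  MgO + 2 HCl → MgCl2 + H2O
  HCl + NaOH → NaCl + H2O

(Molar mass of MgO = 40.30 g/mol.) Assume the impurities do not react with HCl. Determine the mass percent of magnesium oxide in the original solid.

74.79 %

n(HCl) added = 0.02410 × 0.6254 = 0.01507 mol
n(NaOH) used in back-titration = 0.02493 × 0.5614 = 0.01400 mol
n(HCl) left over = 0.01400 mol (1:1 ratio)
n(HCl) consumed by analyte = 0.01507 − 0.01400 = 1.076 × 10^-3 mol
From the 1:2 ratio, n(MgO) = 1/2 × 1.076 × 10^-3 = 5.382 × 10^-4 mol
mass of MgO = 5.382 × 10^-4 × 40.30 = 0.02169 g
% MgO = 0.02169 / 0.02900 × 100 = 74.79 %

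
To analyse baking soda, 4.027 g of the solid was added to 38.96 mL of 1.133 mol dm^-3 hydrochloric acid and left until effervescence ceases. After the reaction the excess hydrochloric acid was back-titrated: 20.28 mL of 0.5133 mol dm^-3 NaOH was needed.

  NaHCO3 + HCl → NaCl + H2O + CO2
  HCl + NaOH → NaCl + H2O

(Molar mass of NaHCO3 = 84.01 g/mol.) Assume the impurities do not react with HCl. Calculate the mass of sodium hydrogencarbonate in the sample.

n(HCl) added = 0.03896 × 1.133 = 0.04414 mol
n(NaOH) used in back-titration = 0.02028 × 0.5133 = 0.01041 mol
n(HCl) left over = 0.01041 mol (1:1 ratio)
n(HCl) consumed by analyte = 0.04414 − 0.01041 = 0.03373 mol
n(NaHCO3) = 0.03373 mol (1:1 ratio)
mass of NaHCO3 = 0.03373 × 84.01 = 2.834 g

2.834 g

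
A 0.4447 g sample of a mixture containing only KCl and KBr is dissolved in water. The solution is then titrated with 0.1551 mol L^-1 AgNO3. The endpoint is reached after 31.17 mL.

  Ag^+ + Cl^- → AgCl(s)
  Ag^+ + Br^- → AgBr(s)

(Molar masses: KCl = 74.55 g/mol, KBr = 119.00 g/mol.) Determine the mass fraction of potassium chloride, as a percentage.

n(AgNO3) = 0.03117 × 0.1551 = 4.834 × 10^-3 mol
Let x = n(KCl), y = n(KBr).
Titrant: 1x + 1y = 4.834 × 10^-3;  mass: 74.55x + 119.00y = 0.4447
Solving, x = 2.938 × 10^-3 mol, y = 1.896 × 10^-3 mol
mass of KCl = 2.938 × 10^-3 × 74.55 = 0.2190 g
% KCl = 0.2190 / 0.4447 × 100 = 49.26 %

49.26 %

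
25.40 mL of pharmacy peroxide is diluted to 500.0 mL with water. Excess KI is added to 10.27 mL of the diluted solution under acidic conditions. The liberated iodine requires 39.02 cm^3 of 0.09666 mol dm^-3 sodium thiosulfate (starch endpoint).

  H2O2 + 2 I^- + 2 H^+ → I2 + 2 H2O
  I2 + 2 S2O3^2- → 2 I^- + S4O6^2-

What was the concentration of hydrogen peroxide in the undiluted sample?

3.615 mol/L

n(S2O3^2-) = 0.03902 × 0.09666 = 3.772 × 10^-3 mol
n(I2) = n(S2O3^2-)/2 = 1.886 × 10^-3 mol
n(H2O2) in the aliquot = 1.886 × 10^-3 mol (1:1 ratio)
[H2O2]_dilute = 1.886 × 10^-3 / 0.01027 = 0.1836 mol/L
[H2O2]_original = 0.1836 × 500.0/25.40 = 3.615 mol/L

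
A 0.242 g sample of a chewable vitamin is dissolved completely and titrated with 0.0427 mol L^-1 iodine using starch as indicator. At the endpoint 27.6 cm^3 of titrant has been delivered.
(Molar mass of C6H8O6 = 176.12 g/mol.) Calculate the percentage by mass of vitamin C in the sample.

C6H8O6 + I2 → C6H6O6 + 2 HI
n(I2) = 0.0276 L × 0.0427 mol/L = 1.18 × 10^-3 mol
n(C6H8O6) = 1.18 × 10^-3 mol (1:1 ratio)
mass of C6H8O6 = 1.18 × 10^-3 × 176.12 g/mol = 0.208 g
% C6H8O6 = 0.208 / 0.242 × 100 = 85.8 %

85.8 %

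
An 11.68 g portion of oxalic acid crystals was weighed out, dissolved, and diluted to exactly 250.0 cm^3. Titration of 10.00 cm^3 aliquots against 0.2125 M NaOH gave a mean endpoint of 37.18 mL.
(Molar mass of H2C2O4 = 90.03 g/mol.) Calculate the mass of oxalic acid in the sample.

H2C2O4 + 2 NaOH → Na2C2O4 + 2 H2O
n(NaOH) per titration = 0.03718 × 0.2125 = 7.901 × 10^-3 mol
From the 1:2 ratio, n(H2C2O4) in each aliquot = 1/2 × 7.901 × 10^-3 = 3.950 × 10^-3 mol
n(H2C2O4) in the whole flask = 3.950 × 10^-3 × 250.0/10.00 = 0.09876 mol
mass of H2C2O4 = 0.09876 × 90.03 = 8.891 g

8.891 g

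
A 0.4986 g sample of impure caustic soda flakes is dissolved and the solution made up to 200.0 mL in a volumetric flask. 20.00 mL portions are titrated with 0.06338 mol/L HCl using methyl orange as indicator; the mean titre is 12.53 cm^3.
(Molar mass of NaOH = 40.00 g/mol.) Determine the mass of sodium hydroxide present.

NaOH + HCl → NaCl + H2O
n(HCl) per titration = 0.01253 × 0.06338 = 7.942 × 10^-4 mol
n(NaOH) in each aliquot = 7.942 × 10^-4 mol (1:1 ratio)
n(NaOH) in the whole flask = 7.942 × 10^-4 × 200.0/20.00 = 7.942 × 10^-3 mol
mass of NaOH = 7.942 × 10^-3 × 40.00 = 0.3177 g

0.3177 g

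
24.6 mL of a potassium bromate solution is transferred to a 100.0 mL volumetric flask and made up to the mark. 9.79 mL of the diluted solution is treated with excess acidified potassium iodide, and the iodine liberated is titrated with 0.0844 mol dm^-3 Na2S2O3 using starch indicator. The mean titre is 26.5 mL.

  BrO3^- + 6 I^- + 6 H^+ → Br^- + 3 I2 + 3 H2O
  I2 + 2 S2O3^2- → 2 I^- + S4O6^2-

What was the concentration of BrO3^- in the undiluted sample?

n(S2O3^2-) = 0.0265 × 0.0844 = 2.24 × 10^-3 mol
n(I2) = n(S2O3^2-)/2 = 1.12 × 10^-3 mol
From the 1:3 ratio, n(BrO3^-) in the aliquot = 1/3 × 1.12 × 10^-3 = 3.73 × 10^-4 mol
[BrO3^-]_dilute = 3.73 × 10^-4 / 0.00979 = 0.0381 mol/L
[BrO3^-]_original = 0.0381 × 100.0/24.6 = 0.155 mol/L

0.155 mol/L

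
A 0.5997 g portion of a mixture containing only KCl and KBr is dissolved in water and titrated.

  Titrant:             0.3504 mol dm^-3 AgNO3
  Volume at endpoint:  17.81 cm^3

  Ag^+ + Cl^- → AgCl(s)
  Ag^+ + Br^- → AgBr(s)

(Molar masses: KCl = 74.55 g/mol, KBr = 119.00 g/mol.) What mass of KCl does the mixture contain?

n(AgNO3) = 0.01781 × 0.3504 = 6.241 × 10^-3 mol
Let x = n(KCl), y = n(KBr).
Titrant: 1x + 1y = 6.241 × 10^-3;  mass: 74.55x + 119.00y = 0.5997
Solving, x = 3.216 × 10^-3 mol, y = 3.025 × 10^-3 mol
mass of KCl = 3.216 × 10^-3 × 74.55 = 0.2397 g

0.2397 g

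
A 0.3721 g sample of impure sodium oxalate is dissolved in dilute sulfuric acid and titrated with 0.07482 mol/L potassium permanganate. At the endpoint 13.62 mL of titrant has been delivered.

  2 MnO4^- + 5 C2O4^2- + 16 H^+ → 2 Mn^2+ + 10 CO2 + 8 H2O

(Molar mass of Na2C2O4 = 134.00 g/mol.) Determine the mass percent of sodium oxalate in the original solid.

91.74 %

n(KMnO4) = 0.01362 L × 0.07482 mol/L = 1.019 × 10^-3 mol
From the 5:2 ratio, n(Na2C2O4) = 5/2 × 1.019 × 10^-3 = 2.548 × 10^-3 mol
mass of Na2C2O4 = 2.548 × 10^-3 × 134.00 g/mol = 0.3414 g
% Na2C2O4 = 0.3414 / 0.3721 × 100 = 91.74 %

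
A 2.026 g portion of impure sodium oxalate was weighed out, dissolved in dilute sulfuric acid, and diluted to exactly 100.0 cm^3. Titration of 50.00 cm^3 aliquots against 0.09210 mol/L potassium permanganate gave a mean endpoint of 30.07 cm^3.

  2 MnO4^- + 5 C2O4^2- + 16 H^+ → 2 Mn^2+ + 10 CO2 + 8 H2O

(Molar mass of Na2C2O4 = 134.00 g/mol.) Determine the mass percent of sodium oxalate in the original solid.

91.59 %

n(KMnO4) per titration = 0.03007 × 0.09210 = 2.769 × 10^-3 mol
From the 5:2 ratio, n(Na2C2O4) in each aliquot = 5/2 × 2.769 × 10^-3 = 6.924 × 10^-3 mol
n(Na2C2O4) in the whole flask = 6.924 × 10^-3 × 100.0/50.00 = 0.01385 mol
mass of Na2C2O4 = 0.01385 × 134.00 = 1.856 g
% Na2C2O4 = 1.856 / 2.026 × 100 = 91.59 %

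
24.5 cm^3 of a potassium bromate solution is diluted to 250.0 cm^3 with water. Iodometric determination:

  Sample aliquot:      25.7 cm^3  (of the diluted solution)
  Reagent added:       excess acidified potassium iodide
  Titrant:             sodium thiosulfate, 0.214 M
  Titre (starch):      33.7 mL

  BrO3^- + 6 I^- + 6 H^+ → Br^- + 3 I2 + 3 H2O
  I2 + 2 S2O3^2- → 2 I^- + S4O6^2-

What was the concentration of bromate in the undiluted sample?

0.477 M

n(S2O3^2-) = 0.0337 × 0.214 = 7.21 × 10^-3 mol
n(I2) = n(S2O3^2-)/2 = 3.61 × 10^-3 mol
From the 1:3 ratio, n(BrO3^-) in the aliquot = 1/3 × 3.61 × 10^-3 = 1.20 × 10^-3 mol
[BrO3^-]_dilute = 1.20 × 10^-3 / 0.0257 = 0.0468 mol/L
[BrO3^-]_original = 0.0468 × 250.0/24.5 = 0.477 mol/L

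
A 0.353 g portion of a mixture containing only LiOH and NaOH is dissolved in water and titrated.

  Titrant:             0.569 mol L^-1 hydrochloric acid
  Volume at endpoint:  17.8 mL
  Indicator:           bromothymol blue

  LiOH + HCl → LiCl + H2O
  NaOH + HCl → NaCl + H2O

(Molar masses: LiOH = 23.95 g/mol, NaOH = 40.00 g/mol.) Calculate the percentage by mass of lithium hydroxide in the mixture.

n(HCl) = 0.0178 × 0.569 = 0.0101 mol
Let x = n(LiOH), y = n(NaOH).
Titrant: 1x + 1y = 0.0101;  mass: 23.95x + 40.00y = 0.353
Solving, x = 3.25 × 10^-3 mol, y = 6.88 × 10^-3 mol
mass of LiOH = 3.25 × 10^-3 × 23.95 = 0.0778 g
% LiOH = 0.0778 / 0.353 × 100 = 22.0 %

22.0 %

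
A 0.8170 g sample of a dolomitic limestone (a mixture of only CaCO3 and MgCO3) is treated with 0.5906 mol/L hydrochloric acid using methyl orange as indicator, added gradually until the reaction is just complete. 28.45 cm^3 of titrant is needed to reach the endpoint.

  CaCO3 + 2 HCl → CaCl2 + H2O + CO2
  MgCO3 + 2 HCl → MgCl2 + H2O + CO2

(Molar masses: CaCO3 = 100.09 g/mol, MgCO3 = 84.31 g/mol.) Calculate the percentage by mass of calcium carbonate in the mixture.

84.38 %

n(HCl) = 0.02845 × 0.5906 = 0.01680 mol
Let x = n(CaCO3), y = n(MgCO3).
Titrant: 2x + 2y = 0.01680;  mass: 100.09x + 84.31y = 0.8170
Solving, x = 6.888 × 10^-3 mol, y = 1.514 × 10^-3 mol
mass of CaCO3 = 6.888 × 10^-3 × 100.09 = 0.6894 g
% CaCO3 = 0.6894 / 0.8170 × 100 = 84.38 %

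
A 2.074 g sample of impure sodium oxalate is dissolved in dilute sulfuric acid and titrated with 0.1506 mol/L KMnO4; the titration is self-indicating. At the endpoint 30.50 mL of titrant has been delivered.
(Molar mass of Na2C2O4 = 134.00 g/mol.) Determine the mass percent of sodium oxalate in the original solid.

2 MnO4^- + 5 C2O4^2- + 16 H^+ → 2 Mn^2+ + 10 CO2 + 8 H2O
n(KMnO4) = 0.03050 L × 0.1506 mol/L = 4.593 × 10^-3 mol
From the 5:2 ratio, n(Na2C2O4) = 5/2 × 4.593 × 10^-3 = 0.01148 mol
mass of Na2C2O4 = 0.01148 × 134.00 g/mol = 1.539 g
% Na2C2O4 = 1.539 / 2.074 × 100 = 74.19 %

74.19 %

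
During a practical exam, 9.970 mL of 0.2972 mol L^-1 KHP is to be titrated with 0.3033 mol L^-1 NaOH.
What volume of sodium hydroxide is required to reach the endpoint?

9.769 mL

KHC8H4O4 + NaOH → KNaC8H4O4 + H2O
n(KHC8H4O4) = 0.009970 L × 0.2972 mol/L = 2.963 × 10^-3 mol
n(NaOH) = 2.963 × 10^-3 mol (1:1 stoichiometry)
V(NaOH) = 2.963 × 10^-3 mol / 0.3033 mol/L = 0.009769 L = 9.769 mL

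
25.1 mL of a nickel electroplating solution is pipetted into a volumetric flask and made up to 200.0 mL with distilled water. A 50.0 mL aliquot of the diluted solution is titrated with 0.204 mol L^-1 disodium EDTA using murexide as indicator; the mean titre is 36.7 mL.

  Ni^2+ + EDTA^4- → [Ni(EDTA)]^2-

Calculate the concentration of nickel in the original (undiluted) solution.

1.19 mol/L

n(EDTA) = 0.0367 × 0.204 = 7.49 × 10^-3 mol
n(Ni2+) in the aliquot = 7.49 × 10^-3 mol (1:1 ratio)
[Ni2+]_dilute = 7.49 × 10^-3 / 0.0500 = 0.150 mol/L
Dilution factor = 200.0 / 25.1 = 7.968
[Ni2+]_stock = 0.150 × 7.968 = 1.19 mol/L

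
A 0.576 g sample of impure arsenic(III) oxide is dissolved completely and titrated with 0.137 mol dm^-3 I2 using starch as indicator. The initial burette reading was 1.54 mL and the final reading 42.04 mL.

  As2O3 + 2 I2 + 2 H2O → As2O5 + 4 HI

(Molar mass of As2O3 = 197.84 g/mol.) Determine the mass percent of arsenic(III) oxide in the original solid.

95.3 %

n(I2) = 0.0405 L × 0.137 mol/L = 5.55 × 10^-3 mol
From the 1:2 ratio, n(As2O3) = 1/2 × 5.55 × 10^-3 = 2.77 × 10^-3 mol
mass of As2O3 = 2.77 × 10^-3 × 197.84 g/mol = 0.549 g
% As2O3 = 0.549 / 0.576 × 100 = 95.3 %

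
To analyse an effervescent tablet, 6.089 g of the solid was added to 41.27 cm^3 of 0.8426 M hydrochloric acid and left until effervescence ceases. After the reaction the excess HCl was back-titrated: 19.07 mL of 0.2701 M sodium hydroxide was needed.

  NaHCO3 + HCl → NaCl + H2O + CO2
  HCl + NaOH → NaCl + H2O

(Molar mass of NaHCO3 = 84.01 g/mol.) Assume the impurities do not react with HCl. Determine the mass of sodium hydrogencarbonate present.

2.489 g

n(HCl) added = 0.04127 × 0.8426 = 0.03477 mol
n(NaOH) used in back-titration = 0.01907 × 0.2701 = 5.151 × 10^-3 mol
n(HCl) left over = 5.151 × 10^-3 mol (1:1 ratio)
n(HCl) consumed by analyte = 0.03477 − 5.151 × 10^-3 = 0.02962 mol
n(NaHCO3) = 0.02962 mol (1:1 ratio)
mass of NaHCO3 = 0.02962 × 84.01 = 2.489 g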